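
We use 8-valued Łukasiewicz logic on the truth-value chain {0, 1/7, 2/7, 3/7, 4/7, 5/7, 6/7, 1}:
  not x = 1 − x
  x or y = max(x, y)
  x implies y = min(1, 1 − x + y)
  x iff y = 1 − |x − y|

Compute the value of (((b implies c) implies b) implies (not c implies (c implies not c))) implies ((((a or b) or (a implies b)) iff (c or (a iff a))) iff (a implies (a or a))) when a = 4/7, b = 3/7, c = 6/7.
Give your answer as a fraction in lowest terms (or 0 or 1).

b implies c = 3/7 implies 6/7 = 1
(b implies c) implies b = 1 implies 3/7 = 3/7
not c = not 6/7 = 1/7
not c = not 6/7 = 1/7
c implies not c = 6/7 implies 1/7 = 2/7
not c implies (c implies not c) = 1/7 implies 2/7 = 1
((b implies c) implies b) implies (not c implies (c implies not c)) = 3/7 implies 1 = 1
a or b = 4/7 or 3/7 = 4/7
a implies b = 4/7 implies 3/7 = 6/7
(a or b) or (a implies b) = 4/7 or 6/7 = 6/7
a iff a = 4/7 iff 4/7 = 1
c or (a iff a) = 6/7 or 1 = 1
((a or b) or (a implies b)) iff (c or (a iff a)) = 6/7 iff 1 = 6/7
a or a = 4/7 or 4/7 = 4/7
a implies (a or a) = 4/7 implies 4/7 = 1
(((a or b) or (a implies b)) iff (c or (a iff a))) iff (a implies (a or a)) = 6/7 iff 1 = 6/7
(((b implies c) implies b) implies (not c implies (c implies not c))) implies ((((a or b) or (a implies b)) iff (c or (a iff a))) iff (a implies (a or a))) = 1 implies 6/7 = 6/7

6/7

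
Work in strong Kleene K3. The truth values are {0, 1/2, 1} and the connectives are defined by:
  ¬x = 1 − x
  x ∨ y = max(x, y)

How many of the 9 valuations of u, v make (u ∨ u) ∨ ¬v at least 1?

5

u = 0, v = 0 ↦ 1  ≥
u = 0, v = 1/2 ↦ 1/2  <
u = 0, v = 1 ↦ 0  <
u = 1/2, v = 0 ↦ 1  ≥
u = 1/2, v = 1/2 ↦ 1/2  <
u = 1/2, v = 1 ↦ 1/2  <
u = 1, v = 0 ↦ 1  ≥
u = 1, v = 1/2 ↦ 1  ≥
u = 1, v = 1 ↦ 1  ≥
So 5 of the 9 assignments meet the threshold.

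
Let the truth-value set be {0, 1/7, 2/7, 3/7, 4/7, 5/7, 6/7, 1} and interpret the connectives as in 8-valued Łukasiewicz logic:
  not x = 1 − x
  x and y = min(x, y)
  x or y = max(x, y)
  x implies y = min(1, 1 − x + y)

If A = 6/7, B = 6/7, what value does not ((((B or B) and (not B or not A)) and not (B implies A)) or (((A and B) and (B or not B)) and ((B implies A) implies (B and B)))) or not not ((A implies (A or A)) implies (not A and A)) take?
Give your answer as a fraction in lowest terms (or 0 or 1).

1/7

B or B = 6/7 or 6/7 = 6/7
not B = not 6/7 = 1/7
not A = not 6/7 = 1/7
not B or not A = 1/7 or 1/7 = 1/7
(B or B) and (not B or not A) = 6/7 and 1/7 = 1/7
B implies A = 6/7 implies 6/7 = 1
not (B implies A) = not 1 = 0
((B or B) and (not B or not A)) and not (B implies A) = 1/7 and 0 = 0
A and B = 6/7 and 6/7 = 6/7
not B = not 6/7 = 1/7
B or not B = 6/7 or 1/7 = 6/7
(A and B) and (B or not B) = 6/7 and 6/7 = 6/7
B implies A = 6/7 implies 6/7 = 1
B and B = 6/7 and 6/7 = 6/7
(B implies A) implies (B and B) = 1 implies 6/7 = 6/7
((A and B) and (B or not B)) and ((B implies A) implies (B and B)) = 6/7 and 6/7 = 6/7
(((B or B) and (not B or not A)) and not (B implies A)) or (((A and B) and (B or not B)) and ((B implies A) implies (B and B))) = 0 or 6/7 = 6/7
not ((((B or B) and (not B or not A)) and not (B implies A)) or (((A and B) and (B or not B)) and ((B implies A) implies (B and B)))) = not 6/7 = 1/7
A or A = 6/7 or 6/7 = 6/7
A implies (A or A) = 6/7 implies 6/7 = 1
not A = not 6/7 = 1/7
not A and A = 1/7 and 6/7 = 1/7
(A implies (A or A)) implies (not A and A) = 1 implies 1/7 = 1/7
not ((A implies (A or A)) implies (not A and A)) = not 1/7 = 6/7
not not ((A implies (A or A)) implies (not A and A)) = not 6/7 = 1/7
not ((((B or B) and (not B or not A)) and not (B implies A)) or (((A and B) and (B or not B)) and ((B implies A) implies (B and B)))) or not not ((A implies (A or A)) implies (not A and A)) = 1/7 or 1/7 = 1/7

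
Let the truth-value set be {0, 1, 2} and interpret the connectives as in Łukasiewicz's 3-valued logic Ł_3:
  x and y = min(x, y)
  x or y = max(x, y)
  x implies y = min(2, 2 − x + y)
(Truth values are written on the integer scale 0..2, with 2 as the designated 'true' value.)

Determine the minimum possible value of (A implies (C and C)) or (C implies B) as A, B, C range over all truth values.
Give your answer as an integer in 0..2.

1

Take A = 2, B = 0, C = 1:
C and C = 1 and 1 = 1
A implies (C and C) = 2 implies 1 = 1
C implies B = 1 implies 0 = 1
(A implies (C and C)) or (C implies B) = 1 or 1 = 1
No assignment yields a value below 1, so this is the minimum.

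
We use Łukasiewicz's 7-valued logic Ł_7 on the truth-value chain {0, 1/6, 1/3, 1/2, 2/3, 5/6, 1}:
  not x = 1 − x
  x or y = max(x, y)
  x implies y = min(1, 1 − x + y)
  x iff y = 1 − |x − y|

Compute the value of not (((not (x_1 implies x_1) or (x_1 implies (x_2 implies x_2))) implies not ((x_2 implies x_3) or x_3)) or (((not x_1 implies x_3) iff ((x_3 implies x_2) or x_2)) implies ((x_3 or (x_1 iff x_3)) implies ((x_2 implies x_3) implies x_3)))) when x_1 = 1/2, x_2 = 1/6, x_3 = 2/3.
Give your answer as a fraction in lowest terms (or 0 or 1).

0

x_1 implies x_1 = 1/2 implies 1/2 = 1
not (x_1 implies x_1) = not 1 = 0
x_2 implies x_2 = 1/6 implies 1/6 = 1
x_1 implies (x_2 implies x_2) = 1/2 implies 1 = 1
not (x_1 implies x_1) or (x_1 implies (x_2 implies x_2)) = 0 or 1 = 1
x_2 implies x_3 = 1/6 implies 2/3 = 1
(x_2 implies x_3) or x_3 = 1 or 2/3 = 1
not ((x_2 implies x_3) or x_3) = not 1 = 0
(not (x_1 implies x_1) or (x_1 implies (x_2 implies x_2))) implies not ((x_2 implies x_3) or x_3) = 1 implies 0 = 0
not x_1 = not 1/2 = 1/2
not x_1 implies x_3 = 1/2 implies 2/3 = 1
x_3 implies x_2 = 2/3 implies 1/6 = 1/2
(x_3 implies x_2) or x_2 = 1/2 or 1/6 = 1/2
(not x_1 implies x_3) iff ((x_3 implies x_2) or x_2) = 1 iff 1/2 = 1/2
x_1 iff x_3 = 1/2 iff 2/3 = 5/6
x_3 or (x_1 iff x_3) = 2/3 or 5/6 = 5/6
x_2 implies x_3 = 1/6 implies 2/3 = 1
(x_2 implies x_3) implies x_3 = 1 implies 2/3 = 2/3
(x_3 or (x_1 iff x_3)) implies ((x_2 implies x_3) implies x_3) = 5/6 implies 2/3 = 5/6
((not x_1 implies x_3) iff ((x_3 implies x_2) or x_2)) implies ((x_3 or (x_1 iff x_3)) implies ((x_2 implies x_3) implies x_3)) = 1/2 implies 5/6 = 1
((not (x_1 implies x_1) or (x_1 implies (x_2 implies x_2))) implies not ((x_2 implies x_3) or x_3)) or (((not x_1 implies x_3) iff ((x_3 implies x_2) or x_2)) implies ((x_3 or (x_1 iff x_3)) implies ((x_2 implies x_3) implies x_3))) = 0 or 1 = 1
not (((not (x_1 implies x_1) or (x_1 implies (x_2 implies x_2))) implies not ((x_2 implies x_3) or x_3)) or (((not x_1 implies x_3) iff ((x_3 implies x_2) or x_2)) implies ((x_3 or (x_1 iff x_3)) implies ((x_2 implies x_3) implies x_3)))) = not 1 = 0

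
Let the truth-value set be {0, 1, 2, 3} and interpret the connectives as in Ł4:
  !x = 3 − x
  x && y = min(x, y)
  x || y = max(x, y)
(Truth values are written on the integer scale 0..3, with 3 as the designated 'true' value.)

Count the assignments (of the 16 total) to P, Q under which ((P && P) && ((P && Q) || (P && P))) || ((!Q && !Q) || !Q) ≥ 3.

7

P = 0, Q = 0 ↦ 3  ≥
P = 0, Q = 1 ↦ 2  <
P = 0, Q = 2 ↦ 1  <
P = 0, Q = 3 ↦ 0  <
P = 1, Q = 0 ↦ 3  ≥
P = 1, Q = 1 ↦ 2  <
P = 1, Q = 2 ↦ 1  <
P = 1, Q = 3 ↦ 1  <
P = 2, Q = 0 ↦ 3  ≥
P = 2, Q = 1 ↦ 2  <
P = 2, Q = 2 ↦ 2  <
P = 2, Q = 3 ↦ 2  <
P = 3, Q = 0 ↦ 3  ≥
P = 3, Q = 1 ↦ 3  ≥
P = 3, Q = 2 ↦ 3  ≥
P = 3, Q = 3 ↦ 3  ≥
So 7 of the 16 assignments meet the threshold.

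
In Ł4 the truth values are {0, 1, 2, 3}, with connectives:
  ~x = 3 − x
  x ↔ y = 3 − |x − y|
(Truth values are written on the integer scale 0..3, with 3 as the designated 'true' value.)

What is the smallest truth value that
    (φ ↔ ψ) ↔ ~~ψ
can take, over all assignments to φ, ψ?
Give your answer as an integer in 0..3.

Take φ = 0, ψ = 0:
φ ↔ ψ = 0 ↔ 0 = 3
~ψ = ~0 = 3
~~ψ = ~3 = 0
(φ ↔ ψ) ↔ ~~ψ = 3 ↔ 0 = 0
No assignment yields a value below 0, so this is the minimum.

0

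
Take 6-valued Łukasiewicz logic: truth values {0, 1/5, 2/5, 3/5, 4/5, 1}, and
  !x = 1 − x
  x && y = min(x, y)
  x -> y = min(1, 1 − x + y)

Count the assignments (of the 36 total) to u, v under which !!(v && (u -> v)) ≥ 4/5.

12

value 1: 6 assignments (counts)
value 4/5: 6 assignments (counts)
value 3/5: 6 assignments
value 2/5: 6 assignments
value 1/5: 6 assignments
value 0: 6 assignments
So 12 of the 36 assignments meet the threshold.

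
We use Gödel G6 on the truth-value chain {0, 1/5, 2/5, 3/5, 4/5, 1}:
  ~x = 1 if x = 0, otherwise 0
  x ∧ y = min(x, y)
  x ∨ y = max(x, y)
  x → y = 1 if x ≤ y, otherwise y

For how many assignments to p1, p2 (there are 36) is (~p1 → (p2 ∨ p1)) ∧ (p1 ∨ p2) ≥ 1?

11

value 1: 11 assignments (counts)
value 4/5: 9 assignments
value 3/5: 7 assignments
value 2/5: 5 assignments
value 1/5: 3 assignments
value 0: 1 assignment
So 11 of the 36 assignments meet the threshold.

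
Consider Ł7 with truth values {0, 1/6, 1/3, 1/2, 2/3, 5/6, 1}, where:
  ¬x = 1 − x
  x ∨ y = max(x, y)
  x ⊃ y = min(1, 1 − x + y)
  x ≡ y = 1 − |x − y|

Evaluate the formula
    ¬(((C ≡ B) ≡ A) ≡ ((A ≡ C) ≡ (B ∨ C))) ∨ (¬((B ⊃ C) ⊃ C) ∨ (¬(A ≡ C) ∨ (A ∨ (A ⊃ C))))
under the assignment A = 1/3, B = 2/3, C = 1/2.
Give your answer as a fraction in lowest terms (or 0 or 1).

1

C ≡ B = 1/2 ≡ 2/3 = 5/6
(C ≡ B) ≡ A = 5/6 ≡ 1/3 = 1/2
A ≡ C = 1/3 ≡ 1/2 = 5/6
B ∨ C = 2/3 ∨ 1/2 = 2/3
(A ≡ C) ≡ (B ∨ C) = 5/6 ≡ 2/3 = 5/6
((C ≡ B) ≡ A) ≡ ((A ≡ C) ≡ (B ∨ C)) = 1/2 ≡ 5/6 = 2/3
¬(((C ≡ B) ≡ A) ≡ ((A ≡ C) ≡ (B ∨ C))) = ¬2/3 = 1/3
B ⊃ C = 2/3 ⊃ 1/2 = 5/6
(B ⊃ C) ⊃ C = 5/6 ⊃ 1/2 = 2/3
¬((B ⊃ C) ⊃ C) = ¬2/3 = 1/3
A ≡ C = 1/3 ≡ 1/2 = 5/6
¬(A ≡ C) = ¬5/6 = 1/6
A ⊃ C = 1/3 ⊃ 1/2 = 1
A ∨ (A ⊃ C) = 1/3 ∨ 1 = 1
¬(A ≡ C) ∨ (A ∨ (A ⊃ C)) = 1/6 ∨ 1 = 1
¬((B ⊃ C) ⊃ C) ∨ (¬(A ≡ C) ∨ (A ∨ (A ⊃ C))) = 1/3 ∨ 1 = 1
¬(((C ≡ B) ≡ A) ≡ ((A ≡ C) ≡ (B ∨ C))) ∨ (¬((B ⊃ C) ⊃ C) ∨ (¬(A ≡ C) ∨ (A ∨ (A ⊃ C)))) = 1/3 ∨ 1 = 1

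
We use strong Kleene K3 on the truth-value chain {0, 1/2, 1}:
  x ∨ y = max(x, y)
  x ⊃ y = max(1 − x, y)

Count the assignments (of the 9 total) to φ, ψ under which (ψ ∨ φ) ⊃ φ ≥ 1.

φ = 0, ψ = 0 ↦ 1  ≥
φ = 0, ψ = 1/2 ↦ 1/2  <
φ = 0, ψ = 1 ↦ 0  <
φ = 1/2, ψ = 0 ↦ 1/2  <
φ = 1/2, ψ = 1/2 ↦ 1/2  <
φ = 1/2, ψ = 1 ↦ 1/2  <
φ = 1, ψ = 0 ↦ 1  ≥
φ = 1, ψ = 1/2 ↦ 1  ≥
φ = 1, ψ = 1 ↦ 1  ≥
So 4 of the 9 assignments meet the threshold.

4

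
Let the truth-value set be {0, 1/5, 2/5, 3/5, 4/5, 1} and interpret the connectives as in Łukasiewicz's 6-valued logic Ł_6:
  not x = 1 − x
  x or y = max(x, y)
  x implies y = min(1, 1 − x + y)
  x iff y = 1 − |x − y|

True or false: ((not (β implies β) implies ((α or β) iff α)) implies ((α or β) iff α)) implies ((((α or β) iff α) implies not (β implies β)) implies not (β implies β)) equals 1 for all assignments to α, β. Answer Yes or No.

At α = 0, β = 2/5, for instance:
β implies β = 2/5 implies 2/5 = 1
not (β implies β) = not 1 = 0
α or β = 0 or 2/5 = 2/5
(α or β) iff α = 2/5 iff 0 = 3/5
not (β implies β) implies ((α or β) iff α) = 0 implies 3/5 = 1
(not (β implies β) implies ((α or β) iff α)) implies ((α or β) iff α) = 1 implies 3/5 = 3/5
((α or β) iff α) implies not (β implies β) = 3/5 implies 0 = 2/5
(((α or β) iff α) implies not (β implies β)) implies not (β implies β) = 2/5 implies 0 = 3/5
((not (β implies β) implies ((α or β) iff α)) implies ((α or β) iff α)) implies ((((α or β) iff α) implies not (β implies β)) implies not (β implies β)) = 3/5 implies 3/5 = 1
and checking the remaining 35 assignments likewise gives ≥ 1 in every case.

Yes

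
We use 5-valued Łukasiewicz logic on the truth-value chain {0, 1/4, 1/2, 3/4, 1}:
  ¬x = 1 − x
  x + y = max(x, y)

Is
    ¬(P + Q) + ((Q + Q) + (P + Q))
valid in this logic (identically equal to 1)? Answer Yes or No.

Counterexample: take P = 0, Q = 1/4.
P + Q = 0 + 1/4 = 1/4
¬(P + Q) = ¬1/4 = 3/4
Q + Q = 1/4 + 1/4 = 1/4
P + Q = 0 + 1/4 = 1/4
(Q + Q) + (P + Q) = 1/4 + 1/4 = 1/4
¬(P + Q) + ((Q + Q) + (P + Q)) = 3/4 + 1/4 = 3/4
This gives 3/4 ≠ 1.

No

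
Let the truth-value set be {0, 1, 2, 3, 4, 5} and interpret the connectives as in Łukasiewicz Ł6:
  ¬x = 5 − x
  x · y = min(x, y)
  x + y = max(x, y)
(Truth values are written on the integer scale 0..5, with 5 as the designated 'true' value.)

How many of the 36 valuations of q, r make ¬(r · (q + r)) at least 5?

value 5: 6 assignments (counts)
value 4: 6 assignments
value 3: 6 assignments
value 2: 6 assignments
value 1: 6 assignments
value 0: 6 assignments
So 6 of the 36 assignments meet the threshold.

6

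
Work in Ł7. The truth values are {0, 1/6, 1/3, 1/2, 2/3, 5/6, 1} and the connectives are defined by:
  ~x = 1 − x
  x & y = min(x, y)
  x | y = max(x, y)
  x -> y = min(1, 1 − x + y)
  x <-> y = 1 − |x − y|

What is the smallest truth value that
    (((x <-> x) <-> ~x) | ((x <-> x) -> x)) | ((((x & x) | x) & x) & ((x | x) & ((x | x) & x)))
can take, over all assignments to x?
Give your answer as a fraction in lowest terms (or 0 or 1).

1/2

Take x = 1/2:
x <-> x = 1/2 <-> 1/2 = 1
~x = ~1/2 = 1/2
(x <-> x) <-> ~x = 1 <-> 1/2 = 1/2
x <-> x = 1/2 <-> 1/2 = 1
(x <-> x) -> x = 1 -> 1/2 = 1/2
((x <-> x) <-> ~x) | ((x <-> x) -> x) = 1/2 | 1/2 = 1/2
x & x = 1/2 & 1/2 = 1/2
(x & x) | x = 1/2 | 1/2 = 1/2
((x & x) | x) & x = 1/2 & 1/2 = 1/2
x | x = 1/2 | 1/2 = 1/2
x | x = 1/2 | 1/2 = 1/2
(x | x) & x = 1/2 & 1/2 = 1/2
(x | x) & ((x | x) & x) = 1/2 & 1/2 = 1/2
(((x & x) | x) & x) & ((x | x) & ((x | x) & x)) = 1/2 & 1/2 = 1/2
(((x <-> x) <-> ~x) | ((x <-> x) -> x)) | ((((x & x) | x) & x) & ((x | x) & ((x | x) & x))) = 1/2 | 1/2 = 1/2
No assignment yields a value below 1/2, so this is the minimum.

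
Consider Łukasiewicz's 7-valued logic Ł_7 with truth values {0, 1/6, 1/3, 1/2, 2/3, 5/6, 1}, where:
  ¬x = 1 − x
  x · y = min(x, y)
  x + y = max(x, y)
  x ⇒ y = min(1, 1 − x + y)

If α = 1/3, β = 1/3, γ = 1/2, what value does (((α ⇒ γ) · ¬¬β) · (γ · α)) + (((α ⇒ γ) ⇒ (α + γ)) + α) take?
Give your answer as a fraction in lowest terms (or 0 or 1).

1/2

α ⇒ γ = 1/3 ⇒ 1/2 = 1
¬β = ¬1/3 = 2/3
¬¬β = ¬2/3 = 1/3
(α ⇒ γ) · ¬¬β = 1 · 1/3 = 1/3
γ · α = 1/2 · 1/3 = 1/3
((α ⇒ γ) · ¬¬β) · (γ · α) = 1/3 · 1/3 = 1/3
α ⇒ γ = 1/3 ⇒ 1/2 = 1
α + γ = 1/3 + 1/2 = 1/2
(α ⇒ γ) ⇒ (α + γ) = 1 ⇒ 1/2 = 1/2
((α ⇒ γ) ⇒ (α + γ)) + α = 1/2 + 1/3 = 1/2
(((α ⇒ γ) · ¬¬β) · (γ · α)) + (((α ⇒ γ) ⇒ (α + γ)) + α) = 1/3 + 1/2 = 1/2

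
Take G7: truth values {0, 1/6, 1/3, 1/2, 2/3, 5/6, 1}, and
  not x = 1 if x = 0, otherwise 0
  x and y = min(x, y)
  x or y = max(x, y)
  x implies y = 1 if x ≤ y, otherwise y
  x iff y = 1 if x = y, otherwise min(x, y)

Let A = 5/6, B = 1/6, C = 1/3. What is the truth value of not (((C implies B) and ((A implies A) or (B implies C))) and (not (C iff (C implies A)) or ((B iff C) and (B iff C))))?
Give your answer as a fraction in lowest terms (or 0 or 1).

C implies B = 1/3 implies 1/6 = 1/6
A implies A = 5/6 implies 5/6 = 1
B implies C = 1/6 implies 1/3 = 1
(A implies A) or (B implies C) = 1 or 1 = 1
(C implies B) and ((A implies A) or (B implies C)) = 1/6 and 1 = 1/6
C implies A = 1/3 implies 5/6 = 1
C iff (C implies A) = 1/3 iff 1 = 1/3
not (C iff (C implies A)) = not 1/3 = 0
B iff C = 1/6 iff 1/3 = 1/6
B iff C = 1/6 iff 1/3 = 1/6
(B iff C) and (B iff C) = 1/6 and 1/6 = 1/6
not (C iff (C implies A)) or ((B iff C) and (B iff C)) = 0 or 1/6 = 1/6
((C implies B) and ((A implies A) or (B implies C))) and (not (C iff (C implies A)) or ((B iff C) and (B iff C))) = 1/6 and 1/6 = 1/6
not (((C implies B) and ((A implies A) or (B implies C))) and (not (C iff (C implies A)) or ((B iff C) and (B iff C)))) = not 1/6 = 0

0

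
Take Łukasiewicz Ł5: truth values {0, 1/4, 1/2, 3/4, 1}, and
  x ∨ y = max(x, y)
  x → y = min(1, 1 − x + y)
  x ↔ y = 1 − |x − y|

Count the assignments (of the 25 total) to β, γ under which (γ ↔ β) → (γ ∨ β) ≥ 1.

value 1: 17 assignments (counts)
value 3/4: 3 assignments
value 1/2: 3 assignments
value 1/4: 1 assignment
value 0: 1 assignment
So 17 of the 25 assignments meet the threshold.

17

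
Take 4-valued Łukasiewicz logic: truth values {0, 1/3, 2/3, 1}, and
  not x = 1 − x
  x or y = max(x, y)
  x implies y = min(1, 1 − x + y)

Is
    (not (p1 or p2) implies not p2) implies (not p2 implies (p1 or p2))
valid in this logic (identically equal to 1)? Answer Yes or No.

No

Counterexample: take p1 = 0, p2 = 0.
p1 or p2 = 0 or 0 = 0
not (p1 or p2) = not 0 = 1
not p2 = not 0 = 1
not (p1 or p2) implies not p2 = 1 implies 1 = 1
not p2 = not 0 = 1
p1 or p2 = 0 or 0 = 0
not p2 implies (p1 or p2) = 1 implies 0 = 0
(not (p1 or p2) implies not p2) implies (not p2 implies (p1 or p2)) = 1 implies 0 = 0
This gives 0 ≠ 1.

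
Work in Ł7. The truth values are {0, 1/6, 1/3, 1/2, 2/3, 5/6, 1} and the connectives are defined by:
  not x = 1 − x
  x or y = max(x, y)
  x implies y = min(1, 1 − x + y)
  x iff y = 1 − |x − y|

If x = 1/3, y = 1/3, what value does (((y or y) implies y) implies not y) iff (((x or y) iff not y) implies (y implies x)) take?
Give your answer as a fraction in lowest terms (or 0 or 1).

y or y = 1/3 or 1/3 = 1/3
(y or y) implies y = 1/3 implies 1/3 = 1
not y = not 1/3 = 2/3
((y or y) implies y) implies not y = 1 implies 2/3 = 2/3
x or y = 1/3 or 1/3 = 1/3
not y = not 1/3 = 2/3
(x or y) iff not y = 1/3 iff 2/3 = 2/3
y implies x = 1/3 implies 1/3 = 1
((x or y) iff not y) implies (y implies x) = 2/3 implies 1 = 1
(((y or y) implies y) implies not y) iff (((x or y) iff not y) implies (y implies x)) = 2/3 iff 1 = 2/3

2/3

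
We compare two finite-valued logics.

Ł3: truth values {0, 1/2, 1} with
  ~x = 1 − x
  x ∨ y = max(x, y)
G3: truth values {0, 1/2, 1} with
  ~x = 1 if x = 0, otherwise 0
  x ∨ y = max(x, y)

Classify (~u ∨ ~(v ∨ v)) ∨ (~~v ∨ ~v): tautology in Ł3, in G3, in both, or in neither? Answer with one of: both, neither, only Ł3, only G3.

only G3

In Ł3: at u = 1/2, v = 1/2 the value is 1/2 — not a tautology.
In G3: every assignment gives 1 — tautology.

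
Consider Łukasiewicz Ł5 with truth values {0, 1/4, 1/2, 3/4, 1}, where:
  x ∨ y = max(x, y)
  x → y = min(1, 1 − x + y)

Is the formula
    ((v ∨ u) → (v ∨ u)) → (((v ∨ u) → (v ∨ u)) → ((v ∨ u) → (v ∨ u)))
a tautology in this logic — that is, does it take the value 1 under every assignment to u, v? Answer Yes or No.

At u = 0, v = 1/2, for instance:
v ∨ u = 1/2 ∨ 0 = 1/2
v ∨ u = 1/2 ∨ 0 = 1/2
(v ∨ u) → (v ∨ u) = 1/2 → 1/2 = 1
v ∨ u = 1/2 ∨ 0 = 1/2
(v ∨ u) → (v ∨ u) = 1/2 → 1/2 = 1
(v ∨ u) → (v ∨ u) = 1/2 → 1/2 = 1
((v ∨ u) → (v ∨ u)) → ((v ∨ u) → (v ∨ u)) = 1 → 1 = 1
((v ∨ u) → (v ∨ u)) → (((v ∨ u) → (v ∨ u)) → ((v ∨ u) → (v ∨ u))) = 1 → 1 = 1
and checking the remaining 24 assignments likewise gives ≥ 1 in every case.

Yes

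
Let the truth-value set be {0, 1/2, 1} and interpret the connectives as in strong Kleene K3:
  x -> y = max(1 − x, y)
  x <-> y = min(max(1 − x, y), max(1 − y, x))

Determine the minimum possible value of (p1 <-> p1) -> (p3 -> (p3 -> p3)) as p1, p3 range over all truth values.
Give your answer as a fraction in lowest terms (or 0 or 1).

1/2

Take p1 = 0, p3 = 1/2:
p1 <-> p1 = 0 <-> 0 = 1
p3 -> p3 = 1/2 -> 1/2 = 1/2
p3 -> (p3 -> p3) = 1/2 -> 1/2 = 1/2
(p1 <-> p1) -> (p3 -> (p3 -> p3)) = 1 -> 1/2 = 1/2
No assignment yields a value below 1/2, so this is the minimum.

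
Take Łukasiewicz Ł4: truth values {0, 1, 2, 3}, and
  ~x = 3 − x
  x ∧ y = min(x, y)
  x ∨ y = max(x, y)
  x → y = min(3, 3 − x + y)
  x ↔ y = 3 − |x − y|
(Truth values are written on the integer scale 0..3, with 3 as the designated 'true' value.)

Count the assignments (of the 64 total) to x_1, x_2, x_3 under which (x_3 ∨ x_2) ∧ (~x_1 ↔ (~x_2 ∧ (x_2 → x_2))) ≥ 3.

7

value 3: 7 assignments (counts)
value 2: 23 assignments
value 1: 23 assignments
value 0: 11 assignments
So 7 of the 64 assignments meet the threshold.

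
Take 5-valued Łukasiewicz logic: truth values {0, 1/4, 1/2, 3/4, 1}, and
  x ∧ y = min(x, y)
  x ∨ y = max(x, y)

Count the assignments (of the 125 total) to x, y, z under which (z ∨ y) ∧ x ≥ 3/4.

value 1: 9 assignments (counts)
value 3/4: 23 assignments (counts)
value 1/2: 31 assignments
value 1/4: 33 assignments
value 0: 29 assignments
So 32 of the 125 assignments meet the threshold.

32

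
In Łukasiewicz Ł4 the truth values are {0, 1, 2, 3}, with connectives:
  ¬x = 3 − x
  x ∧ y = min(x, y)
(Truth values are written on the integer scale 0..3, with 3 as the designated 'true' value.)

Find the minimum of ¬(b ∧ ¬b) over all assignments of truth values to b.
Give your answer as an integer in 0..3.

2

Take b = 1:
¬b = ¬1 = 2
b ∧ ¬b = 1 ∧ 2 = 1
¬(b ∧ ¬b) = ¬1 = 2
No assignment yields a value below 2, so this is the minimum.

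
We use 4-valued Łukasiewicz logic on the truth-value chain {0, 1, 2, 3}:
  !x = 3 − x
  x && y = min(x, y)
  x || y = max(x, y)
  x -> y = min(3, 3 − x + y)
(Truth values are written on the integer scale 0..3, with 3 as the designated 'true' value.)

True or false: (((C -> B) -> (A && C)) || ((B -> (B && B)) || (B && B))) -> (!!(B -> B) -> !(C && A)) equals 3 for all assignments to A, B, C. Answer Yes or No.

No

Counterexample: take A = 1, B = 0, C = 1.
C -> B = 1 -> 0 = 2
A && C = 1 && 1 = 1
(C -> B) -> (A && C) = 2 -> 1 = 2
B && B = 0 && 0 = 0
B -> (B && B) = 0 -> 0 = 3
B && B = 0 && 0 = 0
(B -> (B && B)) || (B && B) = 3 || 0 = 3
((C -> B) -> (A && C)) || ((B -> (B && B)) || (B && B)) = 2 || 3 = 3
B -> B = 0 -> 0 = 3
!(B -> B) = !3 = 0
!!(B -> B) = !0 = 3
C && A = 1 && 1 = 1
!(C && A) = !1 = 2
!!(B -> B) -> !(C && A) = 3 -> 2 = 2
(((C -> B) -> (A && C)) || ((B -> (B && B)) || (B && B))) -> (!!(B -> B) -> !(C && A)) = 3 -> 2 = 2
This gives 2 ≠ 3.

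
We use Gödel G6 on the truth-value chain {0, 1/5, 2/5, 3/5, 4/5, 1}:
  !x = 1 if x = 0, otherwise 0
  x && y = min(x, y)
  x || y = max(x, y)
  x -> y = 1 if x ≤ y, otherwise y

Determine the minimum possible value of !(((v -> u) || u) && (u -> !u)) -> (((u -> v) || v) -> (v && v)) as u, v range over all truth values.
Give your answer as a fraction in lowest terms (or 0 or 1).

1/5

Take u = 0, v = 1/5:
v -> u = 1/5 -> 0 = 0
(v -> u) || u = 0 || 0 = 0
!u = !0 = 1
u -> !u = 0 -> 1 = 1
((v -> u) || u) && (u -> !u) = 0 && 1 = 0
!(((v -> u) || u) && (u -> !u)) = !0 = 1
u -> v = 0 -> 1/5 = 1
(u -> v) || v = 1 || 1/5 = 1
v && v = 1/5 && 1/5 = 1/5
((u -> v) || v) -> (v && v) = 1 -> 1/5 = 1/5
!(((v -> u) || u) && (u -> !u)) -> (((u -> v) || v) -> (v && v)) = 1 -> 1/5 = 1/5
No assignment yields a value below 1/5, so this is the minimum.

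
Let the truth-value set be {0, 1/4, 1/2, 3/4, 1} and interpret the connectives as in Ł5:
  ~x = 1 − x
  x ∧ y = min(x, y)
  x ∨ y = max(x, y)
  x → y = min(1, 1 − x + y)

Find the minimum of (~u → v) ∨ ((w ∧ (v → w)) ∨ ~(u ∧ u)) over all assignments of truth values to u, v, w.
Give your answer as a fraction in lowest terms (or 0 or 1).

1/2

Take u = 1/2, v = 0, w = 0:
~u = ~1/2 = 1/2
~u → v = 1/2 → 0 = 1/2
v → w = 0 → 0 = 1
w ∧ (v → w) = 0 ∧ 1 = 0
u ∧ u = 1/2 ∧ 1/2 = 1/2
~(u ∧ u) = ~1/2 = 1/2
(w ∧ (v → w)) ∨ ~(u ∧ u) = 0 ∨ 1/2 = 1/2
(~u → v) ∨ ((w ∧ (v → w)) ∨ ~(u ∧ u)) = 1/2 ∨ 1/2 = 1/2
No assignment yields a value below 1/2, so this is the minimum.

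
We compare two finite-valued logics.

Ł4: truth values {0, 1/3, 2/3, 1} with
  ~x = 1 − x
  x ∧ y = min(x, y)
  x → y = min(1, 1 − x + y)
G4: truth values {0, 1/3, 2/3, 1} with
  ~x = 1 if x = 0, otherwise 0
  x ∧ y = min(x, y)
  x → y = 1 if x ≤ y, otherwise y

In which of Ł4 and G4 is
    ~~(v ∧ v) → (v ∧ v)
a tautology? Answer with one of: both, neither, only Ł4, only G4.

only Ł4

In Ł4: every assignment gives 1 — tautology.
In G4: at v = 1/3 the value is 1/3 — not a tautology.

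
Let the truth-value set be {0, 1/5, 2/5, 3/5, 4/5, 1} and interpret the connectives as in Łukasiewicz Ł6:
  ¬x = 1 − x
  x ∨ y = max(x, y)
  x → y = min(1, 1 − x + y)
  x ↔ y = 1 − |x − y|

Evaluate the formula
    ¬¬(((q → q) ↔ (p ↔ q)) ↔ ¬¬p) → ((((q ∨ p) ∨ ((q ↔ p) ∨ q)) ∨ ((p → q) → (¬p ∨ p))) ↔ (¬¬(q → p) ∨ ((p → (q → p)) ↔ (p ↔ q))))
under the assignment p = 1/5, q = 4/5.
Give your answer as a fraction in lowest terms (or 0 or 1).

q → q = 4/5 → 4/5 = 1
p ↔ q = 1/5 ↔ 4/5 = 2/5
(q → q) ↔ (p ↔ q) = 1 ↔ 2/5 = 2/5
¬p = ¬1/5 = 4/5
¬¬p = ¬4/5 = 1/5
((q → q) ↔ (p ↔ q)) ↔ ¬¬p = 2/5 ↔ 1/5 = 4/5
¬(((q → q) ↔ (p ↔ q)) ↔ ¬¬p) = ¬4/5 = 1/5
¬¬(((q → q) ↔ (p ↔ q)) ↔ ¬¬p) = ¬1/5 = 4/5
q ∨ p = 4/5 ∨ 1/5 = 4/5
q ↔ p = 4/5 ↔ 1/5 = 2/5
(q ↔ p) ∨ q = 2/5 ∨ 4/5 = 4/5
(q ∨ p) ∨ ((q ↔ p) ∨ q) = 4/5 ∨ 4/5 = 4/5
p → q = 1/5 → 4/5 = 1
¬p = ¬1/5 = 4/5
¬p ∨ p = 4/5 ∨ 1/5 = 4/5
(p → q) → (¬p ∨ p) = 1 → 4/5 = 4/5
((q ∨ p) ∨ ((q ↔ p) ∨ q)) ∨ ((p → q) → (¬p ∨ p)) = 4/5 ∨ 4/5 = 4/5
q → p = 4/5 → 1/5 = 2/5
¬(q → p) = ¬2/5 = 3/5
¬¬(q → p) = ¬3/5 = 2/5
q → p = 4/5 → 1/5 = 2/5
p → (q → p) = 1/5 → 2/5 = 1
p ↔ q = 1/5 ↔ 4/5 = 2/5
(p → (q → p)) ↔ (p ↔ q) = 1 ↔ 2/5 = 2/5
¬¬(q → p) ∨ ((p → (q → p)) ↔ (p ↔ q)) = 2/5 ∨ 2/5 = 2/5
(((q ∨ p) ∨ ((q ↔ p) ∨ q)) ∨ ((p → q) → (¬p ∨ p))) ↔ (¬¬(q → p) ∨ ((p → (q → p)) ↔ (p ↔ q))) = 4/5 ↔ 2/5 = 3/5
¬¬(((q → q) ↔ (p ↔ q)) ↔ ¬¬p) → ((((q ∨ p) ∨ ((q ↔ p) ∨ q)) ∨ ((p → q) → (¬p ∨ p))) ↔ (¬¬(q → p) ∨ ((p → (q → p)) ↔ (p ↔ q)))) = 4/5 → 3/5 = 4/5

4/5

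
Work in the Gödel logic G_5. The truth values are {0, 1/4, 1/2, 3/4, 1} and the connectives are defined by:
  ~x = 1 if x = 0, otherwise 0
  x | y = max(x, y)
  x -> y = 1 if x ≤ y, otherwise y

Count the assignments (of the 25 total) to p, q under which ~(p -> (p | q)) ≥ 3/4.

value 0: 25 assignments
So 0 of the 25 assignments meet the threshold.

0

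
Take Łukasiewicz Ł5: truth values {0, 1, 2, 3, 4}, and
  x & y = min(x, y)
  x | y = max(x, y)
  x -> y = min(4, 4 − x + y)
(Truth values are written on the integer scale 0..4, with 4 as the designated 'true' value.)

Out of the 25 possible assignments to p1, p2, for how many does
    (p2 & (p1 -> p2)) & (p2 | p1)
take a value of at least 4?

5

value 4: 5 assignments (counts)
value 3: 5 assignments
value 2: 5 assignments
value 1: 5 assignments
value 0: 5 assignments
So 5 of the 25 assignments meet the threshold.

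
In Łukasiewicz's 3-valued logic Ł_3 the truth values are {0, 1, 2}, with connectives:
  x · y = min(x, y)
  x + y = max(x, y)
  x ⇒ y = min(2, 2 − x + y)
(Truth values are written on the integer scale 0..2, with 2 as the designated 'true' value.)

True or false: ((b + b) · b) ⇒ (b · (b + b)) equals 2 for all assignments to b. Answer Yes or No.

Yes

b = 0 ↦ 2
b = 1 ↦ 2
b = 2 ↦ 2
Every assignment gives a value ≥ 2.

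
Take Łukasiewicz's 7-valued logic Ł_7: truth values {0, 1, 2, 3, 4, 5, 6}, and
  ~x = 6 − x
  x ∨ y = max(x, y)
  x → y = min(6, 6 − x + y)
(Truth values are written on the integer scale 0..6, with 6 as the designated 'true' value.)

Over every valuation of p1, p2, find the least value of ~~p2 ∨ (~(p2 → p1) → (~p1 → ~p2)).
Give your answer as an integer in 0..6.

4

Take p1 = 0, p2 = 4:
~p2 = ~4 = 2
~~p2 = ~2 = 4
p2 → p1 = 4 → 0 = 2
~(p2 → p1) = ~2 = 4
~p1 = ~0 = 6
~p2 = ~4 = 2
~p1 → ~p2 = 6 → 2 = 2
~(p2 → p1) → (~p1 → ~p2) = 4 → 2 = 4
~~p2 ∨ (~(p2 → p1) → (~p1 → ~p2)) = 4 ∨ 4 = 4
No assignment yields a value below 4, so this is the minimum.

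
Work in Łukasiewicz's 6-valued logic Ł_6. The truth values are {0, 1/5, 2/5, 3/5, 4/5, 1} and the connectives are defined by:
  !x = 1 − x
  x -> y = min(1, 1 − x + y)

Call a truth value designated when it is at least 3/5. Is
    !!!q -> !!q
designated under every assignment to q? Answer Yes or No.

No

Counterexample: take q = 0.
!q = !0 = 1
!!q = !1 = 0
!!!q = !0 = 1
!!q = !1 = 0
!!!q -> !!q = 1 -> 0 = 0
This gives 0, which is below 3/5.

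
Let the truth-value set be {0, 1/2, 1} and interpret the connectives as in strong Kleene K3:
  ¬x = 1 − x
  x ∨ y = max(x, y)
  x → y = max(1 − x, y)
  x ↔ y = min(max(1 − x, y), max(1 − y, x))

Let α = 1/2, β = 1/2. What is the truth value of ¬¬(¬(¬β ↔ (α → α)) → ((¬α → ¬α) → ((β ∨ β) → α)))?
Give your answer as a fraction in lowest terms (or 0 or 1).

1/2

¬β = ¬1/2 = 1/2
α → α = 1/2 → 1/2 = 1/2
¬β ↔ (α → α) = 1/2 ↔ 1/2 = 1/2
¬(¬β ↔ (α → α)) = ¬1/2 = 1/2
¬α = ¬1/2 = 1/2
¬α = ¬1/2 = 1/2
¬α → ¬α = 1/2 → 1/2 = 1/2
β ∨ β = 1/2 ∨ 1/2 = 1/2
(β ∨ β) → α = 1/2 → 1/2 = 1/2
(¬α → ¬α) → ((β ∨ β) → α) = 1/2 → 1/2 = 1/2
¬(¬β ↔ (α → α)) → ((¬α → ¬α) → ((β ∨ β) → α)) = 1/2 → 1/2 = 1/2
¬(¬(¬β ↔ (α → α)) → ((¬α → ¬α) → ((β ∨ β) → α))) = ¬1/2 = 1/2
¬¬(¬(¬β ↔ (α → α)) → ((¬α → ¬α) → ((β ∨ β) → α))) = ¬1/2 = 1/2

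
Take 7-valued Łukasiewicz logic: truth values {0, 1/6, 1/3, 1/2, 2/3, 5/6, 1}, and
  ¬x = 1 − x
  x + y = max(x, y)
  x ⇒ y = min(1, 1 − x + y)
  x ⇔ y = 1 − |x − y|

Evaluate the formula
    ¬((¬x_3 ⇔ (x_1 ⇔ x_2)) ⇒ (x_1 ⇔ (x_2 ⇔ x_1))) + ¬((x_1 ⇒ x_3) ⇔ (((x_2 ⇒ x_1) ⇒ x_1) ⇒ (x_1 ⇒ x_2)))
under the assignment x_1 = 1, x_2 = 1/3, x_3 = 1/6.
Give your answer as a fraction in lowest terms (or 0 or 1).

¬x_3 = ¬1/6 = 5/6
x_1 ⇔ x_2 = 1 ⇔ 1/3 = 1/3
¬x_3 ⇔ (x_1 ⇔ x_2) = 5/6 ⇔ 1/3 = 1/2
x_2 ⇔ x_1 = 1/3 ⇔ 1 = 1/3
x_1 ⇔ (x_2 ⇔ x_1) = 1 ⇔ 1/3 = 1/3
(¬x_3 ⇔ (x_1 ⇔ x_2)) ⇒ (x_1 ⇔ (x_2 ⇔ x_1)) = 1/2 ⇒ 1/3 = 5/6
¬((¬x_3 ⇔ (x_1 ⇔ x_2)) ⇒ (x_1 ⇔ (x_2 ⇔ x_1))) = ¬5/6 = 1/6
x_1 ⇒ x_3 = 1 ⇒ 1/6 = 1/6
x_2 ⇒ x_1 = 1/3 ⇒ 1 = 1
(x_2 ⇒ x_1) ⇒ x_1 = 1 ⇒ 1 = 1
x_1 ⇒ x_2 = 1 ⇒ 1/3 = 1/3
((x_2 ⇒ x_1) ⇒ x_1) ⇒ (x_1 ⇒ x_2) = 1 ⇒ 1/3 = 1/3
(x_1 ⇒ x_3) ⇔ (((x_2 ⇒ x_1) ⇒ x_1) ⇒ (x_1 ⇒ x_2)) = 1/6 ⇔ 1/3 = 5/6
¬((x_1 ⇒ x_3) ⇔ (((x_2 ⇒ x_1) ⇒ x_1) ⇒ (x_1 ⇒ x_2))) = ¬5/6 = 1/6
¬((¬x_3 ⇔ (x_1 ⇔ x_2)) ⇒ (x_1 ⇔ (x_2 ⇔ x_1))) + ¬((x_1 ⇒ x_3) ⇔ (((x_2 ⇒ x_1) ⇒ x_1) ⇒ (x_1 ⇒ x_2))) = 1/6 + 1/6 = 1/6

1/6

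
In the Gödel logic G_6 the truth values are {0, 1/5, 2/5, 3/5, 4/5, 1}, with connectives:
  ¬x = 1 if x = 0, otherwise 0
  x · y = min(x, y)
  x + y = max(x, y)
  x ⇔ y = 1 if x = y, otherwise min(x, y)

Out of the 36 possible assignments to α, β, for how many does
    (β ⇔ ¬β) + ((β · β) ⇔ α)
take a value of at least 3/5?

value 1: 6 assignments (counts)
value 4/5: 2 assignments (counts)
value 3/5: 4 assignments (counts)
value 2/5: 6 assignments
value 1/5: 8 assignments
value 0: 10 assignments
So 12 of the 36 assignments meet the threshold.

12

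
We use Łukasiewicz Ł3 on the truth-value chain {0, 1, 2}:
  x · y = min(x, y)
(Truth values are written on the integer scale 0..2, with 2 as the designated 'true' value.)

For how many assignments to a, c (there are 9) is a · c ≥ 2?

1

a = 0, c = 0 ↦ 0  <
a = 0, c = 1 ↦ 0  <
a = 0, c = 2 ↦ 0  <
a = 1, c = 0 ↦ 0  <
a = 1, c = 1 ↦ 1  <
a = 1, c = 2 ↦ 1  <
a = 2, c = 0 ↦ 0  <
a = 2, c = 1 ↦ 1  <
a = 2, c = 2 ↦ 2  ≥
So 1 of the 9 assignments meets the threshold.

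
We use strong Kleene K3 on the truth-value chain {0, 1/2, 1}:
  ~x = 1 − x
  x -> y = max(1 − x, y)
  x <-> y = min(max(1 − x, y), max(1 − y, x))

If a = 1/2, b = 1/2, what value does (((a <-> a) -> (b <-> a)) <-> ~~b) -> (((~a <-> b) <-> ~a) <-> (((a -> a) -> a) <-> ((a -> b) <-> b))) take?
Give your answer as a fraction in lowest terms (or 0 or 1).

1/2

a <-> a = 1/2 <-> 1/2 = 1/2
b <-> a = 1/2 <-> 1/2 = 1/2
(a <-> a) -> (b <-> a) = 1/2 -> 1/2 = 1/2
~b = ~1/2 = 1/2
~~b = ~1/2 = 1/2
((a <-> a) -> (b <-> a)) <-> ~~b = 1/2 <-> 1/2 = 1/2
~a = ~1/2 = 1/2
~a <-> b = 1/2 <-> 1/2 = 1/2
~a = ~1/2 = 1/2
(~a <-> b) <-> ~a = 1/2 <-> 1/2 = 1/2
a -> a = 1/2 -> 1/2 = 1/2
(a -> a) -> a = 1/2 -> 1/2 = 1/2
a -> b = 1/2 -> 1/2 = 1/2
(a -> b) <-> b = 1/2 <-> 1/2 = 1/2
((a -> a) -> a) <-> ((a -> b) <-> b) = 1/2 <-> 1/2 = 1/2
((~a <-> b) <-> ~a) <-> (((a -> a) -> a) <-> ((a -> b) <-> b)) = 1/2 <-> 1/2 = 1/2
(((a <-> a) -> (b <-> a)) <-> ~~b) -> (((~a <-> b) <-> ~a) <-> (((a -> a) -> a) <-> ((a -> b) <-> b))) = 1/2 -> 1/2 = 1/2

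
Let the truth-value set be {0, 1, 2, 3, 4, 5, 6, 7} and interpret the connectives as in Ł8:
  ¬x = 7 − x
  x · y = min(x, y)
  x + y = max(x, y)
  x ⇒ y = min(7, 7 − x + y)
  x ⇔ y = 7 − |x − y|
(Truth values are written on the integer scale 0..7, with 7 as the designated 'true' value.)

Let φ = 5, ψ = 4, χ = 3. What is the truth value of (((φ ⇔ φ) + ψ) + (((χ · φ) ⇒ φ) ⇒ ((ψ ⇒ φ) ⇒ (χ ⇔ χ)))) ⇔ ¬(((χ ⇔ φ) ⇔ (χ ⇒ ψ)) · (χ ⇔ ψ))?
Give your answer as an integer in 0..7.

2

φ ⇔ φ = 5 ⇔ 5 = 7
(φ ⇔ φ) + ψ = 7 + 4 = 7
χ · φ = 3 · 5 = 3
(χ · φ) ⇒ φ = 3 ⇒ 5 = 7
ψ ⇒ φ = 4 ⇒ 5 = 7
χ ⇔ χ = 3 ⇔ 3 = 7
(ψ ⇒ φ) ⇒ (χ ⇔ χ) = 7 ⇒ 7 = 7
((χ · φ) ⇒ φ) ⇒ ((ψ ⇒ φ) ⇒ (χ ⇔ χ)) = 7 ⇒ 7 = 7
((φ ⇔ φ) + ψ) + (((χ · φ) ⇒ φ) ⇒ ((ψ ⇒ φ) ⇒ (χ ⇔ χ))) = 7 + 7 = 7
χ ⇔ φ = 3 ⇔ 5 = 5
χ ⇒ ψ = 3 ⇒ 4 = 7
(χ ⇔ φ) ⇔ (χ ⇒ ψ) = 5 ⇔ 7 = 5
χ ⇔ ψ = 3 ⇔ 4 = 6
((χ ⇔ φ) ⇔ (χ ⇒ ψ)) · (χ ⇔ ψ) = 5 · 6 = 5
¬(((χ ⇔ φ) ⇔ (χ ⇒ ψ)) · (χ ⇔ ψ)) = ¬5 = 2
(((φ ⇔ φ) + ψ) + (((χ · φ) ⇒ φ) ⇒ ((ψ ⇒ φ) ⇒ (χ ⇔ χ)))) ⇔ ¬(((χ ⇔ φ) ⇔ (χ ⇒ ψ)) · (χ ⇔ ψ)) = 7 ⇔ 2 = 2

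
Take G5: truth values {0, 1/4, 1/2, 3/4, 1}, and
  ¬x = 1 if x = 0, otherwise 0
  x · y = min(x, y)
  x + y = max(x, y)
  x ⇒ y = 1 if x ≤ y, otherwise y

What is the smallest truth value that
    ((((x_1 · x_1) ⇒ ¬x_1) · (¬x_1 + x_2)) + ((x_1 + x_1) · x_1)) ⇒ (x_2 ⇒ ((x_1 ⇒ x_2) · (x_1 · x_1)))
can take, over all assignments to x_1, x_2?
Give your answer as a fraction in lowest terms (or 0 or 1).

Take x_1 = 0, x_2 = 1/4:
x_1 · x_1 = 0 · 0 = 0
¬x_1 = ¬0 = 1
(x_1 · x_1) ⇒ ¬x_1 = 0 ⇒ 1 = 1
¬x_1 = ¬0 = 1
¬x_1 + x_2 = 1 + 1/4 = 1
((x_1 · x_1) ⇒ ¬x_1) · (¬x_1 + x_2) = 1 · 1 = 1
x_1 + x_1 = 0 + 0 = 0
(x_1 + x_1) · x_1 = 0 · 0 = 0
(((x_1 · x_1) ⇒ ¬x_1) · (¬x_1 + x_2)) + ((x_1 + x_1) · x_1) = 1 + 0 = 1
x_1 ⇒ x_2 = 0 ⇒ 1/4 = 1
x_1 · x_1 = 0 · 0 = 0
(x_1 ⇒ x_2) · (x_1 · x_1) = 1 · 0 = 0
x_2 ⇒ ((x_1 ⇒ x_2) · (x_1 · x_1)) = 1/4 ⇒ 0 = 0
((((x_1 · x_1) ⇒ ¬x_1) · (¬x_1 + x_2)) + ((x_1 + x_1) · x_1)) ⇒ (x_2 ⇒ ((x_1 ⇒ x_2) · (x_1 · x_1))) = 1 ⇒ 0 = 0
No assignment yields a value below 0, so this is the minimum.

0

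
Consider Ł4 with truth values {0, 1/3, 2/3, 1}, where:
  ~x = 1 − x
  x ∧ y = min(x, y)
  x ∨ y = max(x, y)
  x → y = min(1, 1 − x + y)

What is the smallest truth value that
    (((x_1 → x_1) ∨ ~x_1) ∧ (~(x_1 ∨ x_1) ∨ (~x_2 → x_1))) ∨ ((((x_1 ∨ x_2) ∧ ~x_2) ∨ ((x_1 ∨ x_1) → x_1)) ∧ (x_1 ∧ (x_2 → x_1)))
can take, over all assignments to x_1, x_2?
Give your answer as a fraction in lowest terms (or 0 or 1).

Take x_1 = 1/3, x_2 = 0:
x_1 → x_1 = 1/3 → 1/3 = 1
~x_1 = ~1/3 = 2/3
(x_1 → x_1) ∨ ~x_1 = 1 ∨ 2/3 = 1
x_1 ∨ x_1 = 1/3 ∨ 1/3 = 1/3
~(x_1 ∨ x_1) = ~1/3 = 2/3
~x_2 = ~0 = 1
~x_2 → x_1 = 1 → 1/3 = 1/3
~(x_1 ∨ x_1) ∨ (~x_2 → x_1) = 2/3 ∨ 1/3 = 2/3
((x_1 → x_1) ∨ ~x_1) ∧ (~(x_1 ∨ x_1) ∨ (~x_2 → x_1)) = 1 ∧ 2/3 = 2/3
x_1 ∨ x_2 = 1/3 ∨ 0 = 1/3
~x_2 = ~0 = 1
(x_1 ∨ x_2) ∧ ~x_2 = 1/3 ∧ 1 = 1/3
x_1 ∨ x_1 = 1/3 ∨ 1/3 = 1/3
(x_1 ∨ x_1) → x_1 = 1/3 → 1/3 = 1
((x_1 ∨ x_2) ∧ ~x_2) ∨ ((x_1 ∨ x_1) → x_1) = 1/3 ∨ 1 = 1
x_2 → x_1 = 0 → 1/3 = 1
x_1 ∧ (x_2 → x_1) = 1/3 ∧ 1 = 1/3
(((x_1 ∨ x_2) ∧ ~x_2) ∨ ((x_1 ∨ x_1) → x_1)) ∧ (x_1 ∧ (x_2 → x_1)) = 1 ∧ 1/3 = 1/3
(((x_1 → x_1) ∨ ~x_1) ∧ (~(x_1 ∨ x_1) ∨ (~x_2 → x_1))) ∨ ((((x_1 ∨ x_2) ∧ ~x_2) ∨ ((x_1 ∨ x_1) → x_1)) ∧ (x_1 ∧ (x_2 → x_1))) = 2/3 ∨ 1/3 = 2/3
No assignment yields a value below 2/3, so this is the minimum.

2/3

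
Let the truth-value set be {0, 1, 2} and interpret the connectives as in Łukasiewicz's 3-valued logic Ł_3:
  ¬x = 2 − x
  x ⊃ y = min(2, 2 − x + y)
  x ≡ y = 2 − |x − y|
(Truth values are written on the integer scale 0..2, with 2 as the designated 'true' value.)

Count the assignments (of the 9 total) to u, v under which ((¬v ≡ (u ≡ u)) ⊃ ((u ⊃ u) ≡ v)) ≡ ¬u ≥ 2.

u = 0, v = 0 ↦ 0  <
u = 0, v = 1 ↦ 2  ≥
u = 0, v = 2 ↦ 2  ≥
u = 1, v = 0 ↦ 1  <
u = 1, v = 1 ↦ 1  <
u = 1, v = 2 ↦ 1  <
u = 2, v = 0 ↦ 2  ≥
u = 2, v = 1 ↦ 0  <
u = 2, v = 2 ↦ 0  <
So 3 of the 9 assignments meet the threshold.

3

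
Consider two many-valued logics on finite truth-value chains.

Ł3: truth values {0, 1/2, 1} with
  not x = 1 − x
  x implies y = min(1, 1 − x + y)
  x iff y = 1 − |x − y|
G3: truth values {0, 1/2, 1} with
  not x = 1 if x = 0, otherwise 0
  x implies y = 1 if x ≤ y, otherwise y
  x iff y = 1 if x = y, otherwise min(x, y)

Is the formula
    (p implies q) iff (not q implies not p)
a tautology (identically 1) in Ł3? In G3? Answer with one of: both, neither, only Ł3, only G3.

In Ł3: every assignment gives 1 — tautology.
In G3: at p = 1, q = 1/2 the value is 1/2 — not a tautology.

only Ł3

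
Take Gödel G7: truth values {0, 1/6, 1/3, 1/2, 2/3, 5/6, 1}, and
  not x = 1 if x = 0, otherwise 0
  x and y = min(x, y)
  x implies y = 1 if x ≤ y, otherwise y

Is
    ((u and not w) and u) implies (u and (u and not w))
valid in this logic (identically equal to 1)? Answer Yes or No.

At u = 1/6, w = 2/3, for instance:
not w = not 2/3 = 0
u and not w = 1/6 and 0 = 0
(u and not w) and u = 0 and 1/6 = 0
u and (u and not w) = 1/6 and 0 = 0
((u and not w) and u) implies (u and (u and not w)) = 0 implies 0 = 1
and checking the remaining 48 assignments likewise gives ≥ 1 in every case.

Yes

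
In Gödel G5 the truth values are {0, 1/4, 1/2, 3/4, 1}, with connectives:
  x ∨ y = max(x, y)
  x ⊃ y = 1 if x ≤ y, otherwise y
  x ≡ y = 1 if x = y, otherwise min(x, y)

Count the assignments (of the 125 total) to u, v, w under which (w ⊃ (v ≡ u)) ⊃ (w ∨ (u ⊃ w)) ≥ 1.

value 1: 85 assignments (counts)
value 3/4: 2 assignments
value 1/2: 6 assignments
value 1/4: 12 assignments
value 0: 20 assignments
So 85 of the 125 assignments meet the threshold.

85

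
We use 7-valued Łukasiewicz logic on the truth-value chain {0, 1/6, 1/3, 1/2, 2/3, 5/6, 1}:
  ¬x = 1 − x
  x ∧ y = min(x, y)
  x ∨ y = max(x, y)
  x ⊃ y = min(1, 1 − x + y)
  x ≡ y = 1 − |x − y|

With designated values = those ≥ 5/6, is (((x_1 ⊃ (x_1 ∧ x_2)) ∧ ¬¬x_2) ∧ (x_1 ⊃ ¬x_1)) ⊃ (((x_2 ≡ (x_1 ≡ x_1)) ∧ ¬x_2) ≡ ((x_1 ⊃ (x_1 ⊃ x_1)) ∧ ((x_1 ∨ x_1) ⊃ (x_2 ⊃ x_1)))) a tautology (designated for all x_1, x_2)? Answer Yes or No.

Counterexample: take x_1 = 0, x_2 = 2/3.
x_1 ∧ x_2 = 0 ∧ 2/3 = 0
x_1 ⊃ (x_1 ∧ x_2) = 0 ⊃ 0 = 1
¬x_2 = ¬2/3 = 1/3
¬¬x_2 = ¬1/3 = 2/3
(x_1 ⊃ (x_1 ∧ x_2)) ∧ ¬¬x_2 = 1 ∧ 2/3 = 2/3
¬x_1 = ¬0 = 1
x_1 ⊃ ¬x_1 = 0 ⊃ 1 = 1
((x_1 ⊃ (x_1 ∧ x_2)) ∧ ¬¬x_2) ∧ (x_1 ⊃ ¬x_1) = 2/3 ∧ 1 = 2/3
x_1 ≡ x_1 = 0 ≡ 0 = 1
x_2 ≡ (x_1 ≡ x_1) = 2/3 ≡ 1 = 2/3
¬x_2 = ¬2/3 = 1/3
(x_2 ≡ (x_1 ≡ x_1)) ∧ ¬x_2 = 2/3 ∧ 1/3 = 1/3
x_1 ⊃ x_1 = 0 ⊃ 0 = 1
x_1 ⊃ (x_1 ⊃ x_1) = 0 ⊃ 1 = 1
x_1 ∨ x_1 = 0 ∨ 0 = 0
x_2 ⊃ x_1 = 2/3 ⊃ 0 = 1/3
(x_1 ∨ x_1) ⊃ (x_2 ⊃ x_1) = 0 ⊃ 1/3 = 1
(x_1 ⊃ (x_1 ⊃ x_1)) ∧ ((x_1 ∨ x_1) ⊃ (x_2 ⊃ x_1)) = 1 ∧ 1 = 1
((x_2 ≡ (x_1 ≡ x_1)) ∧ ¬x_2) ≡ ((x_1 ⊃ (x_1 ⊃ x_1)) ∧ ((x_1 ∨ x_1) ⊃ (x_2 ⊃ x_1))) = 1/3 ≡ 1 = 1/3
(((x_1 ⊃ (x_1 ∧ x_2)) ∧ ¬¬x_2) ∧ (x_1 ⊃ ¬x_1)) ⊃ (((x_2 ≡ (x_1 ≡ x_1)) ∧ ¬x_2) ≡ ((x_1 ⊃ (x_1 ⊃ x_1)) ∧ ((x_1 ∨ x_1) ⊃ (x_2 ⊃ x_1)))) = 2/3 ⊃ 1/3 = 2/3
This gives 2/3, which is below 5/6.

No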